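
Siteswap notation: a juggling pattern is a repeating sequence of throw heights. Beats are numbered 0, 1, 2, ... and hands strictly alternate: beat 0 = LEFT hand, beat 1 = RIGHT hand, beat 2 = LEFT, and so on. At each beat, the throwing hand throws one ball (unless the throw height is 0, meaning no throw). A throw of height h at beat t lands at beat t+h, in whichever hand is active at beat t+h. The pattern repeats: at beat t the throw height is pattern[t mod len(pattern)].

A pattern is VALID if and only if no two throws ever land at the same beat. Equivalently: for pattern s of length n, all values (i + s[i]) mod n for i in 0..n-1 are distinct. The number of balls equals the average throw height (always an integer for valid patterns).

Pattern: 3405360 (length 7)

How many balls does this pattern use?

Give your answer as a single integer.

Answer: 3

Derivation:
Pattern = [3, 4, 0, 5, 3, 6, 0], length n = 7
  position 0: throw height = 3, running sum = 3
  position 1: throw height = 4, running sum = 7
  position 2: throw height = 0, running sum = 7
  position 3: throw height = 5, running sum = 12
  position 4: throw height = 3, running sum = 15
  position 5: throw height = 6, running sum = 21
  position 6: throw height = 0, running sum = 21
Total sum = 21; balls = sum / n = 21 / 7 = 3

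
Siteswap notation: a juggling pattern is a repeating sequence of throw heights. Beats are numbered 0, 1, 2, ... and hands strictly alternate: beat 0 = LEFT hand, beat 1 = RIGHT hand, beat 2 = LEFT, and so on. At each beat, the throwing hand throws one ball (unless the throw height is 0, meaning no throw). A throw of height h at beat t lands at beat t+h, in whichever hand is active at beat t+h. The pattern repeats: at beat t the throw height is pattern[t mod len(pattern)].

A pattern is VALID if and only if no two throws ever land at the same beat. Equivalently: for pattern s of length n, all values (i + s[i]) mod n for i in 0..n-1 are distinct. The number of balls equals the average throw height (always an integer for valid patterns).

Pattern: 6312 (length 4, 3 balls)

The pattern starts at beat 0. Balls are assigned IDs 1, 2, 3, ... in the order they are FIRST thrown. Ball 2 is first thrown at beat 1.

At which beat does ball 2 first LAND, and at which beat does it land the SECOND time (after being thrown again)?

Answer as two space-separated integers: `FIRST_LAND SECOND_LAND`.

Answer: 4 10

Derivation:
Beat 0 (L): throw ball1 h=6 -> lands@6:L; in-air after throw: [b1@6:L]
Beat 1 (R): throw ball2 h=3 -> lands@4:L; in-air after throw: [b2@4:L b1@6:L]
Beat 2 (L): throw ball3 h=1 -> lands@3:R; in-air after throw: [b3@3:R b2@4:L b1@6:L]
Beat 3 (R): throw ball3 h=2 -> lands@5:R; in-air after throw: [b2@4:L b3@5:R b1@6:L]
Beat 4 (L): throw ball2 h=6 -> lands@10:L; in-air after throw: [b3@5:R b1@6:L b2@10:L]
Beat 5 (R): throw ball3 h=3 -> lands@8:L; in-air after throw: [b1@6:L b3@8:L b2@10:L]
Beat 6 (L): throw ball1 h=1 -> lands@7:R; in-air after throw: [b1@7:R b3@8:L b2@10:L]
Beat 7 (R): throw ball1 h=2 -> lands@9:R; in-air after throw: [b3@8:L b1@9:R b2@10:L]
Beat 8 (L): throw ball3 h=6 -> lands@14:L; in-air after throw: [b1@9:R b2@10:L b3@14:L]
Beat 9 (R): throw ball1 h=3 -> lands@12:L; in-air after throw: [b2@10:L b1@12:L b3@14:L]
Beat 10 (L): throw ball2 h=1 -> lands@11:R; in-air after throw: [b2@11:R b1@12:L b3@14:L]
Ball 2: thrown@1 h=3 -> first land @4; rethrown@4 h=6 -> second land @10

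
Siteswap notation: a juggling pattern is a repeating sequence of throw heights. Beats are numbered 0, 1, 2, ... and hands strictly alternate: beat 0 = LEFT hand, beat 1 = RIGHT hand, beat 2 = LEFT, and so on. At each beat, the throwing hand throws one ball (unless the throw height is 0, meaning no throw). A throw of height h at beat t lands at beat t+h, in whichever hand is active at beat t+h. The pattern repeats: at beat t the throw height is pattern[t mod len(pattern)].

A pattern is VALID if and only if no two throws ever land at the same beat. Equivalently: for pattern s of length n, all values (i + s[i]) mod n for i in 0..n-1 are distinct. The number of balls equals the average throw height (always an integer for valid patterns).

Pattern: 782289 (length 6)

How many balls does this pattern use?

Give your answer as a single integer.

Answer: 6

Derivation:
Pattern = [7, 8, 2, 2, 8, 9], length n = 6
  position 0: throw height = 7, running sum = 7
  position 1: throw height = 8, running sum = 15
  position 2: throw height = 2, running sum = 17
  position 3: throw height = 2, running sum = 19
  position 4: throw height = 8, running sum = 27
  position 5: throw height = 9, running sum = 36
Total sum = 36; balls = sum / n = 36 / 6 = 6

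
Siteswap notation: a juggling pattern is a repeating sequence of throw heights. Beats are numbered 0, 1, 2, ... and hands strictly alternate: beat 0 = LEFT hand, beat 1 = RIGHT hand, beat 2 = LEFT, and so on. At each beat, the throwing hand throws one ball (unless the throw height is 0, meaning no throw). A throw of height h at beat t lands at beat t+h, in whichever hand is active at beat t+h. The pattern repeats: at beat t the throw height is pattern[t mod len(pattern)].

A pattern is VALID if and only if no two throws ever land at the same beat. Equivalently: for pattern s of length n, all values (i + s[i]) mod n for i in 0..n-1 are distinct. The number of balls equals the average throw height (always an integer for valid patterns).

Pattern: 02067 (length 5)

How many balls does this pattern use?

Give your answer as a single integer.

Answer: 3

Derivation:
Pattern = [0, 2, 0, 6, 7], length n = 5
  position 0: throw height = 0, running sum = 0
  position 1: throw height = 2, running sum = 2
  position 2: throw height = 0, running sum = 2
  position 3: throw height = 6, running sum = 8
  position 4: throw height = 7, running sum = 15
Total sum = 15; balls = sum / n = 15 / 5 = 3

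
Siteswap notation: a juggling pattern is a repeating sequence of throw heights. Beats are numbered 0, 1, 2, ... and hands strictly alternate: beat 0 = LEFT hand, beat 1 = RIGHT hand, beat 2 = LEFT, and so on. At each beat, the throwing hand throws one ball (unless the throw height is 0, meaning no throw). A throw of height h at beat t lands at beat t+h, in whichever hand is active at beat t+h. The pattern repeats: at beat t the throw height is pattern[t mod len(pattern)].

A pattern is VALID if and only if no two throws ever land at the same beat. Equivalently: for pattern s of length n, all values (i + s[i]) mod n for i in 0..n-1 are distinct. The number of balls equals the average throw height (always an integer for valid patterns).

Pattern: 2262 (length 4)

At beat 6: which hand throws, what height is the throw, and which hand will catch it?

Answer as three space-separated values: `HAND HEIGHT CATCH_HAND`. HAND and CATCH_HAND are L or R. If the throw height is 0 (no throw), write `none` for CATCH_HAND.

Beat 6: 6 mod 2 = 0, so hand = L
Throw height = pattern[6 mod 4] = pattern[2] = 6
Lands at beat 6+6=12, 12 mod 2 = 0, so catch hand = L

Answer: L 6 L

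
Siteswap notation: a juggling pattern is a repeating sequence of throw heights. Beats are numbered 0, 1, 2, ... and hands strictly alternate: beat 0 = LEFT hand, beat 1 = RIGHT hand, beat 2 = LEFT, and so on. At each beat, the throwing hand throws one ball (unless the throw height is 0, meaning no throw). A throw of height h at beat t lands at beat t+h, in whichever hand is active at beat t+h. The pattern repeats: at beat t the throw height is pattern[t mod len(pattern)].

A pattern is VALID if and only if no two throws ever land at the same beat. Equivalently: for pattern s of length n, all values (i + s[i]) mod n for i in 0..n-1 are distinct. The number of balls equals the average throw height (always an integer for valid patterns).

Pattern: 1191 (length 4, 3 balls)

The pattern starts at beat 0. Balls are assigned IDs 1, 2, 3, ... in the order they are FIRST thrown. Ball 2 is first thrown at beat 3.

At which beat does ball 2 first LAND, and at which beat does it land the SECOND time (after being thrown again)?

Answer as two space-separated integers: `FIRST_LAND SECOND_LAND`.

Beat 0 (L): throw ball1 h=1 -> lands@1:R; in-air after throw: [b1@1:R]
Beat 1 (R): throw ball1 h=1 -> lands@2:L; in-air after throw: [b1@2:L]
Beat 2 (L): throw ball1 h=9 -> lands@11:R; in-air after throw: [b1@11:R]
Beat 3 (R): throw ball2 h=1 -> lands@4:L; in-air after throw: [b2@4:L b1@11:R]
Beat 4 (L): throw ball2 h=1 -> lands@5:R; in-air after throw: [b2@5:R b1@11:R]
Beat 5 (R): throw ball2 h=1 -> lands@6:L; in-air after throw: [b2@6:L b1@11:R]
Ball 2: thrown@3 h=1 -> first land @4; rethrown@4 h=1 -> second land @5

Answer: 4 5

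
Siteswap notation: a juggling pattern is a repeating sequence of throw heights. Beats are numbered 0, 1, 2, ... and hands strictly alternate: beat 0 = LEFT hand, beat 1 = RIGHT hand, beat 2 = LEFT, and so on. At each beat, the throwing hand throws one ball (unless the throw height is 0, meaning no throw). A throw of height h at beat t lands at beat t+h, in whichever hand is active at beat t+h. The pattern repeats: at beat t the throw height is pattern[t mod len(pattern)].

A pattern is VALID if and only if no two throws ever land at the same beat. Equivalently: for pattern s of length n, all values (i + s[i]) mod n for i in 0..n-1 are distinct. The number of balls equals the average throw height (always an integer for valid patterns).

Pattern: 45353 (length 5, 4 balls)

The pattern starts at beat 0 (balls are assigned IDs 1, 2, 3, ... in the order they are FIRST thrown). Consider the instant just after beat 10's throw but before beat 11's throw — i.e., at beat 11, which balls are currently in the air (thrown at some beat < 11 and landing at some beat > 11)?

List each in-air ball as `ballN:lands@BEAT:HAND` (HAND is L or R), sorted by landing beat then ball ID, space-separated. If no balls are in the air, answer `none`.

Answer: ball3:lands@12:L ball4:lands@13:R ball1:lands@14:L

Derivation:
Beat 0 (L): throw ball1 h=4 -> lands@4:L; in-air after throw: [b1@4:L]
Beat 1 (R): throw ball2 h=5 -> lands@6:L; in-air after throw: [b1@4:L b2@6:L]
Beat 2 (L): throw ball3 h=3 -> lands@5:R; in-air after throw: [b1@4:L b3@5:R b2@6:L]
Beat 3 (R): throw ball4 h=5 -> lands@8:L; in-air after throw: [b1@4:L b3@5:R b2@6:L b4@8:L]
Beat 4 (L): throw ball1 h=3 -> lands@7:R; in-air after throw: [b3@5:R b2@6:L b1@7:R b4@8:L]
Beat 5 (R): throw ball3 h=4 -> lands@9:R; in-air after throw: [b2@6:L b1@7:R b4@8:L b3@9:R]
Beat 6 (L): throw ball2 h=5 -> lands@11:R; in-air after throw: [b1@7:R b4@8:L b3@9:R b2@11:R]
Beat 7 (R): throw ball1 h=3 -> lands@10:L; in-air after throw: [b4@8:L b3@9:R b1@10:L b2@11:R]
Beat 8 (L): throw ball4 h=5 -> lands@13:R; in-air after throw: [b3@9:R b1@10:L b2@11:R b4@13:R]
Beat 9 (R): throw ball3 h=3 -> lands@12:L; in-air after throw: [b1@10:L b2@11:R b3@12:L b4@13:R]
Beat 10 (L): throw ball1 h=4 -> lands@14:L; in-air after throw: [b2@11:R b3@12:L b4@13:R b1@14:L]
Beat 11 (R): throw ball2 h=5 -> lands@16:L; in-air after throw: [b3@12:L b4@13:R b1@14:L b2@16:L]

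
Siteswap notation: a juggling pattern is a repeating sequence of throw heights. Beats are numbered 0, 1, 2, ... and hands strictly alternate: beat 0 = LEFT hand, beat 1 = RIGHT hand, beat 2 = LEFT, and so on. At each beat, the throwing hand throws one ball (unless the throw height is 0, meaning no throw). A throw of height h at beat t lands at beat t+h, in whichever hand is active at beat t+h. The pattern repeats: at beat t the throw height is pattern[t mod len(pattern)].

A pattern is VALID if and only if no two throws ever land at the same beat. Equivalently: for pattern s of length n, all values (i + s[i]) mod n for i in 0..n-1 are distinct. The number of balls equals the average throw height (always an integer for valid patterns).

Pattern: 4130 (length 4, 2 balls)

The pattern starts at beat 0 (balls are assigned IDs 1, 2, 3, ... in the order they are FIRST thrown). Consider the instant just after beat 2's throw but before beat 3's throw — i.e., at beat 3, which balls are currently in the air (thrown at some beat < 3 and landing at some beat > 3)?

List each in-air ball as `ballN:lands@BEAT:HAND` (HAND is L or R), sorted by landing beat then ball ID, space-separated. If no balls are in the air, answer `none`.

Beat 0 (L): throw ball1 h=4 -> lands@4:L; in-air after throw: [b1@4:L]
Beat 1 (R): throw ball2 h=1 -> lands@2:L; in-air after throw: [b2@2:L b1@4:L]
Beat 2 (L): throw ball2 h=3 -> lands@5:R; in-air after throw: [b1@4:L b2@5:R]

Answer: ball1:lands@4:L ball2:lands@5:R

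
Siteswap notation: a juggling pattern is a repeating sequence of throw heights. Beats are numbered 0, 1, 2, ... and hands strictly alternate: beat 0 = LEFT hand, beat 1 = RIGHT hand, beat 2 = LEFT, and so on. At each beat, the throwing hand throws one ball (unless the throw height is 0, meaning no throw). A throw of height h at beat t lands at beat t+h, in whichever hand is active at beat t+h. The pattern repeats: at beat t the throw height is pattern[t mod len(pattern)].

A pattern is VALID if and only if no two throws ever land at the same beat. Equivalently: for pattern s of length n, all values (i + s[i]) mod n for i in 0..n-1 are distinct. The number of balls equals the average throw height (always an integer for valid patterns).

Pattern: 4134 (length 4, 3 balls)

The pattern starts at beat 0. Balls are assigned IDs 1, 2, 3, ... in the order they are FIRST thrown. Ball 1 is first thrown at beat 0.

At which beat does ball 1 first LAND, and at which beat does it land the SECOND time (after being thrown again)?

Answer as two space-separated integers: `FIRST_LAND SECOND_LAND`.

Answer: 4 8

Derivation:
Beat 0 (L): throw ball1 h=4 -> lands@4:L; in-air after throw: [b1@4:L]
Beat 1 (R): throw ball2 h=1 -> lands@2:L; in-air after throw: [b2@2:L b1@4:L]
Beat 2 (L): throw ball2 h=3 -> lands@5:R; in-air after throw: [b1@4:L b2@5:R]
Beat 3 (R): throw ball3 h=4 -> lands@7:R; in-air after throw: [b1@4:L b2@5:R b3@7:R]
Beat 4 (L): throw ball1 h=4 -> lands@8:L; in-air after throw: [b2@5:R b3@7:R b1@8:L]
Beat 5 (R): throw ball2 h=1 -> lands@6:L; in-air after throw: [b2@6:L b3@7:R b1@8:L]
Beat 6 (L): throw ball2 h=3 -> lands@9:R; in-air after throw: [b3@7:R b1@8:L b2@9:R]
Beat 7 (R): throw ball3 h=4 -> lands@11:R; in-air after throw: [b1@8:L b2@9:R b3@11:R]
Beat 8 (L): throw ball1 h=4 -> lands@12:L; in-air after throw: [b2@9:R b3@11:R b1@12:L]
Ball 1: thrown@0 h=4 -> first land @4; rethrown@4 h=4 -> second land @8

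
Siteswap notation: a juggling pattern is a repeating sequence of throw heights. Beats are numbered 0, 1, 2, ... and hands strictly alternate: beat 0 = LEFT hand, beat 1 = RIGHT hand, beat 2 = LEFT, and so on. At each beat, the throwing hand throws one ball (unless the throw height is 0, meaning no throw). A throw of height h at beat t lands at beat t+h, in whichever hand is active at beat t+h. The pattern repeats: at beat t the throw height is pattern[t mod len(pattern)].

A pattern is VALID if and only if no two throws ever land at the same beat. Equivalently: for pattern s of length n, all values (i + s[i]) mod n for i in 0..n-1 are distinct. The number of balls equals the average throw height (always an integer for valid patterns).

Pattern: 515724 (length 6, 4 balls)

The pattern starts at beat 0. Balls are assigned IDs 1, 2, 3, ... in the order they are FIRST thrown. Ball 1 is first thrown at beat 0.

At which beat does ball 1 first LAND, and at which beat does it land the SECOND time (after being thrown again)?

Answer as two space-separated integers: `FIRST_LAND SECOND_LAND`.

Beat 0 (L): throw ball1 h=5 -> lands@5:R; in-air after throw: [b1@5:R]
Beat 1 (R): throw ball2 h=1 -> lands@2:L; in-air after throw: [b2@2:L b1@5:R]
Beat 2 (L): throw ball2 h=5 -> lands@7:R; in-air after throw: [b1@5:R b2@7:R]
Beat 3 (R): throw ball3 h=7 -> lands@10:L; in-air after throw: [b1@5:R b2@7:R b3@10:L]
Beat 4 (L): throw ball4 h=2 -> lands@6:L; in-air after throw: [b1@5:R b4@6:L b2@7:R b3@10:L]
Beat 5 (R): throw ball1 h=4 -> lands@9:R; in-air after throw: [b4@6:L b2@7:R b1@9:R b3@10:L]
Beat 6 (L): throw ball4 h=5 -> lands@11:R; in-air after throw: [b2@7:R b1@9:R b3@10:L b4@11:R]
Beat 7 (R): throw ball2 h=1 -> lands@8:L; in-air after throw: [b2@8:L b1@9:R b3@10:L b4@11:R]
Beat 8 (L): throw ball2 h=5 -> lands@13:R; in-air after throw: [b1@9:R b3@10:L b4@11:R b2@13:R]
Beat 9 (R): throw ball1 h=7 -> lands@16:L; in-air after throw: [b3@10:L b4@11:R b2@13:R b1@16:L]
Ball 1: thrown@0 h=5 -> first land @5; rethrown@5 h=4 -> second land @9

Answer: 5 9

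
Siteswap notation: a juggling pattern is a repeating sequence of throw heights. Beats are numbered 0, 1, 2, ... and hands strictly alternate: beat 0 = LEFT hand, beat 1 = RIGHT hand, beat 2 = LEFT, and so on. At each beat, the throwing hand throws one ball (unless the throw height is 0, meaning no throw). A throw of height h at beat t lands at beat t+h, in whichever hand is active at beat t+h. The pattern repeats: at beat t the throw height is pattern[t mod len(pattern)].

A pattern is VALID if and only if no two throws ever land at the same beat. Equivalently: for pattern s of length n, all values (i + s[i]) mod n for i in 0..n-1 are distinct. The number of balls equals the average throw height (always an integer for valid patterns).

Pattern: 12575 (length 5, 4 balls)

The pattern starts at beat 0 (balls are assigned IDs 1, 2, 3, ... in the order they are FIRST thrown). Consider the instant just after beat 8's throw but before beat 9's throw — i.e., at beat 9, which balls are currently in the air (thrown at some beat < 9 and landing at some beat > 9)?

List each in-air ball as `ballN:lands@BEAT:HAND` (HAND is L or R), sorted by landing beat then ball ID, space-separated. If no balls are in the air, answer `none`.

Beat 0 (L): throw ball1 h=1 -> lands@1:R; in-air after throw: [b1@1:R]
Beat 1 (R): throw ball1 h=2 -> lands@3:R; in-air after throw: [b1@3:R]
Beat 2 (L): throw ball2 h=5 -> lands@7:R; in-air after throw: [b1@3:R b2@7:R]
Beat 3 (R): throw ball1 h=7 -> lands@10:L; in-air after throw: [b2@7:R b1@10:L]
Beat 4 (L): throw ball3 h=5 -> lands@9:R; in-air after throw: [b2@7:R b3@9:R b1@10:L]
Beat 5 (R): throw ball4 h=1 -> lands@6:L; in-air after throw: [b4@6:L b2@7:R b3@9:R b1@10:L]
Beat 6 (L): throw ball4 h=2 -> lands@8:L; in-air after throw: [b2@7:R b4@8:L b3@9:R b1@10:L]
Beat 7 (R): throw ball2 h=5 -> lands@12:L; in-air after throw: [b4@8:L b3@9:R b1@10:L b2@12:L]
Beat 8 (L): throw ball4 h=7 -> lands@15:R; in-air after throw: [b3@9:R b1@10:L b2@12:L b4@15:R]
Beat 9 (R): throw ball3 h=5 -> lands@14:L; in-air after throw: [b1@10:L b2@12:L b3@14:L b4@15:R]

Answer: ball1:lands@10:L ball2:lands@12:L ball4:lands@15:R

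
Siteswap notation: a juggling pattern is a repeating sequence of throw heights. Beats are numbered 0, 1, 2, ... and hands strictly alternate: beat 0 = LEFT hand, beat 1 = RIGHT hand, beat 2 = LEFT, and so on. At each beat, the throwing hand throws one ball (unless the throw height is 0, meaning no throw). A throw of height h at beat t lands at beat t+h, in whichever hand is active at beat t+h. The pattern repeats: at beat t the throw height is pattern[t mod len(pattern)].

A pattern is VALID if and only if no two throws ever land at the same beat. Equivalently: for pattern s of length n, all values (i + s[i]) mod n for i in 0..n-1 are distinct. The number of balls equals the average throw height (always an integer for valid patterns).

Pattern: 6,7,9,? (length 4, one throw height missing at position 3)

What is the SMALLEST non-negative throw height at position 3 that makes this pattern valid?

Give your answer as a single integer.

Answer: 2

Derivation:
i=0: (0 + 6) mod 4 = 2
i=1: (1 + 7) mod 4 = 0
i=2: (2 + 9) mod 4 = 3
i=3: s[i]=? (unknown)
Known residues: [0, 2, 3]; need a permutation of 0..3, so missing residue r = 1
Need (3 + s) mod 4 = 1; smallest s = (1 - 3) mod 4 = 2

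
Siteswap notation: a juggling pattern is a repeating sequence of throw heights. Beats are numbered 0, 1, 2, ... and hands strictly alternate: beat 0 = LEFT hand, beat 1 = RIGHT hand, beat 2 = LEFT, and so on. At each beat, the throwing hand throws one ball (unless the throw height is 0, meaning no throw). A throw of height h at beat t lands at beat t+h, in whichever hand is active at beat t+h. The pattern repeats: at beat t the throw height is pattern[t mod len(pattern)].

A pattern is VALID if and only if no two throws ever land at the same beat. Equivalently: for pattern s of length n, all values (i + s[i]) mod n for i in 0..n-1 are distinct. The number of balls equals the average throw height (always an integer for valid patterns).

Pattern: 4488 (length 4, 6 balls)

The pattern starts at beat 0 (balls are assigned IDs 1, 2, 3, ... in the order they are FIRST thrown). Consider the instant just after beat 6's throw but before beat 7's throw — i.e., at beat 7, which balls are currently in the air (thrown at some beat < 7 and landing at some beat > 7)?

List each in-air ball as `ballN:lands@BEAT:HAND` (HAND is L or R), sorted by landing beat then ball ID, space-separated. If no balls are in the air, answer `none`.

Beat 0 (L): throw ball1 h=4 -> lands@4:L; in-air after throw: [b1@4:L]
Beat 1 (R): throw ball2 h=4 -> lands@5:R; in-air after throw: [b1@4:L b2@5:R]
Beat 2 (L): throw ball3 h=8 -> lands@10:L; in-air after throw: [b1@4:L b2@5:R b3@10:L]
Beat 3 (R): throw ball4 h=8 -> lands@11:R; in-air after throw: [b1@4:L b2@5:R b3@10:L b4@11:R]
Beat 4 (L): throw ball1 h=4 -> lands@8:L; in-air after throw: [b2@5:R b1@8:L b3@10:L b4@11:R]
Beat 5 (R): throw ball2 h=4 -> lands@9:R; in-air after throw: [b1@8:L b2@9:R b3@10:L b4@11:R]
Beat 6 (L): throw ball5 h=8 -> lands@14:L; in-air after throw: [b1@8:L b2@9:R b3@10:L b4@11:R b5@14:L]
Beat 7 (R): throw ball6 h=8 -> lands@15:R; in-air after throw: [b1@8:L b2@9:R b3@10:L b4@11:R b5@14:L b6@15:R]

Answer: ball1:lands@8:L ball2:lands@9:R ball3:lands@10:L ball4:lands@11:R ball5:lands@14:L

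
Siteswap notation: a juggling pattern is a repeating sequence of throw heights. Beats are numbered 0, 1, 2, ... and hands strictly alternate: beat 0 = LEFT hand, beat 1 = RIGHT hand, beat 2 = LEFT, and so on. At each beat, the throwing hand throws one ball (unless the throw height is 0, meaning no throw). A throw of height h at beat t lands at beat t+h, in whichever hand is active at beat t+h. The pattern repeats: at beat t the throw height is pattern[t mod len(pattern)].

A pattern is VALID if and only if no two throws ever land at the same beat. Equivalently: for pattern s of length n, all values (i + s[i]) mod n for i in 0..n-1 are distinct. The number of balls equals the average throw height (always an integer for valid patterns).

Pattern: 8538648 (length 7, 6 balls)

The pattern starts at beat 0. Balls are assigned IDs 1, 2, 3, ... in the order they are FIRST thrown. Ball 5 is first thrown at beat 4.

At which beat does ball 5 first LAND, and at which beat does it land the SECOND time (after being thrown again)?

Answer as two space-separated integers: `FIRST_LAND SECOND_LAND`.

Beat 0 (L): throw ball1 h=8 -> lands@8:L; in-air after throw: [b1@8:L]
Beat 1 (R): throw ball2 h=5 -> lands@6:L; in-air after throw: [b2@6:L b1@8:L]
Beat 2 (L): throw ball3 h=3 -> lands@5:R; in-air after throw: [b3@5:R b2@6:L b1@8:L]
Beat 3 (R): throw ball4 h=8 -> lands@11:R; in-air after throw: [b3@5:R b2@6:L b1@8:L b4@11:R]
Beat 4 (L): throw ball5 h=6 -> lands@10:L; in-air after throw: [b3@5:R b2@6:L b1@8:L b5@10:L b4@11:R]
Beat 5 (R): throw ball3 h=4 -> lands@9:R; in-air after throw: [b2@6:L b1@8:L b3@9:R b5@10:L b4@11:R]
Beat 6 (L): throw ball2 h=8 -> lands@14:L; in-air after throw: [b1@8:L b3@9:R b5@10:L b4@11:R b2@14:L]
Beat 7 (R): throw ball6 h=8 -> lands@15:R; in-air after throw: [b1@8:L b3@9:R b5@10:L b4@11:R b2@14:L b6@15:R]
Beat 8 (L): throw ball1 h=5 -> lands@13:R; in-air after throw: [b3@9:R b5@10:L b4@11:R b1@13:R b2@14:L b6@15:R]
Beat 9 (R): throw ball3 h=3 -> lands@12:L; in-air after throw: [b5@10:L b4@11:R b3@12:L b1@13:R b2@14:L b6@15:R]
Beat 10 (L): throw ball5 h=8 -> lands@18:L; in-air after throw: [b4@11:R b3@12:L b1@13:R b2@14:L b6@15:R b5@18:L]
Beat 11 (R): throw ball4 h=6 -> lands@17:R; in-air after throw: [b3@12:L b1@13:R b2@14:L b6@15:R b4@17:R b5@18:L]
Beat 12 (L): throw ball3 h=4 -> lands@16:L; in-air after throw: [b1@13:R b2@14:L b6@15:R b3@16:L b4@17:R b5@18:L]
Beat 13 (R): throw ball1 h=8 -> lands@21:R; in-air after throw: [b2@14:L b6@15:R b3@16:L b4@17:R b5@18:L b1@21:R]
Beat 14 (L): throw ball2 h=8 -> lands@22:L; in-air after throw: [b6@15:R b3@16:L b4@17:R b5@18:L b1@21:R b2@22:L]
Beat 15 (R): throw ball6 h=5 -> lands@20:L; in-air after throw: [b3@16:L b4@17:R b5@18:L b6@20:L b1@21:R b2@22:L]
Beat 16 (L): throw ball3 h=3 -> lands@19:R; in-air after throw: [b4@17:R b5@18:L b3@19:R b6@20:L b1@21:R b2@22:L]
Beat 17 (R): throw ball4 h=8 -> lands@25:R; in-air after throw: [b5@18:L b3@19:R b6@20:L b1@21:R b2@22:L b4@25:R]
Beat 18 (L): throw ball5 h=6 -> lands@24:L; in-air after throw: [b3@19:R b6@20:L b1@21:R b2@22:L b5@24:L b4@25:R]
Ball 5: thrown@4 h=6 -> first land @10; rethrown@10 h=8 -> second land @18

Answer: 10 18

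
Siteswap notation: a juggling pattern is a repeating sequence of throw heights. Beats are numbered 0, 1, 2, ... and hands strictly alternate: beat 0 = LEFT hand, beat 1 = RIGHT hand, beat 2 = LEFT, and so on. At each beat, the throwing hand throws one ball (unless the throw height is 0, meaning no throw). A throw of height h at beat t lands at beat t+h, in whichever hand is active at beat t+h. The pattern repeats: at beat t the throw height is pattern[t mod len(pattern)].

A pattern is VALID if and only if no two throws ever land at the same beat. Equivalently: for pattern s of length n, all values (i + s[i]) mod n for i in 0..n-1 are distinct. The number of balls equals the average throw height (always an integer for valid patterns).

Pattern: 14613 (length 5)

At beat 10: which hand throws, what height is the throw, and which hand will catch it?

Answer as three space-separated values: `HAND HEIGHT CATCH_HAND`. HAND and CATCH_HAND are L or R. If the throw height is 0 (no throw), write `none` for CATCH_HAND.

Answer: L 1 R

Derivation:
Beat 10: 10 mod 2 = 0, so hand = L
Throw height = pattern[10 mod 5] = pattern[0] = 1
Lands at beat 10+1=11, 11 mod 2 = 1, so catch hand = R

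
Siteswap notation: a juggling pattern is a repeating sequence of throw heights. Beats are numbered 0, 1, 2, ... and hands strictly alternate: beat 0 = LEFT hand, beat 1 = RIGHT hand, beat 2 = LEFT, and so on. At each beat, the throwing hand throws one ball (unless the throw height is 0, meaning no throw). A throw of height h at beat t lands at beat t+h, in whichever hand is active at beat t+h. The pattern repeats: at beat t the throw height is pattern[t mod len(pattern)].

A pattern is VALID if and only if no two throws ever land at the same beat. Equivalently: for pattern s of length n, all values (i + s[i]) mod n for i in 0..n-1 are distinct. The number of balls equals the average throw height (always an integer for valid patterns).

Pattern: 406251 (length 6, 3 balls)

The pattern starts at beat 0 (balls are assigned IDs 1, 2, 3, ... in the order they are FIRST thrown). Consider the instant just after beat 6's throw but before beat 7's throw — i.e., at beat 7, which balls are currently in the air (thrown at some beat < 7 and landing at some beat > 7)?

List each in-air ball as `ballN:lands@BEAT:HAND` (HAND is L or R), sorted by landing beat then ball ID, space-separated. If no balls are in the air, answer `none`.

Beat 0 (L): throw ball1 h=4 -> lands@4:L; in-air after throw: [b1@4:L]
Beat 2 (L): throw ball2 h=6 -> lands@8:L; in-air after throw: [b1@4:L b2@8:L]
Beat 3 (R): throw ball3 h=2 -> lands@5:R; in-air after throw: [b1@4:L b3@5:R b2@8:L]
Beat 4 (L): throw ball1 h=5 -> lands@9:R; in-air after throw: [b3@5:R b2@8:L b1@9:R]
Beat 5 (R): throw ball3 h=1 -> lands@6:L; in-air after throw: [b3@6:L b2@8:L b1@9:R]
Beat 6 (L): throw ball3 h=4 -> lands@10:L; in-air after throw: [b2@8:L b1@9:R b3@10:L]

Answer: ball2:lands@8:L ball1:lands@9:R ball3:lands@10:L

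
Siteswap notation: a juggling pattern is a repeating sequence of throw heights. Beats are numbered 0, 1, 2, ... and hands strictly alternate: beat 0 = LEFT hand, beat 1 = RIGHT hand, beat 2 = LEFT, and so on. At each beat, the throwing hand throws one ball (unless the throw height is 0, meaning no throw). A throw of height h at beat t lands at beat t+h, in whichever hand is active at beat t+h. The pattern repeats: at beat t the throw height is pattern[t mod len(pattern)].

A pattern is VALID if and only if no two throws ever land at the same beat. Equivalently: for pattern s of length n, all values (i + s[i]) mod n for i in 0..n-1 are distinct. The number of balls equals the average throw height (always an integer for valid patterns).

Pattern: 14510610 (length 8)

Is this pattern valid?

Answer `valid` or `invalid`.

i=0: (i + s[i]) mod n = (0 + 1) mod 8 = 1
i=1: (i + s[i]) mod n = (1 + 4) mod 8 = 5
i=2: (i + s[i]) mod n = (2 + 5) mod 8 = 7
i=3: (i + s[i]) mod n = (3 + 1) mod 8 = 4
i=4: (i + s[i]) mod n = (4 + 0) mod 8 = 4
i=5: (i + s[i]) mod n = (5 + 6) mod 8 = 3
i=6: (i + s[i]) mod n = (6 + 1) mod 8 = 7
i=7: (i + s[i]) mod n = (7 + 0) mod 8 = 7
Residues: [1, 5, 7, 4, 4, 3, 7, 7], distinct: False

Answer: invalid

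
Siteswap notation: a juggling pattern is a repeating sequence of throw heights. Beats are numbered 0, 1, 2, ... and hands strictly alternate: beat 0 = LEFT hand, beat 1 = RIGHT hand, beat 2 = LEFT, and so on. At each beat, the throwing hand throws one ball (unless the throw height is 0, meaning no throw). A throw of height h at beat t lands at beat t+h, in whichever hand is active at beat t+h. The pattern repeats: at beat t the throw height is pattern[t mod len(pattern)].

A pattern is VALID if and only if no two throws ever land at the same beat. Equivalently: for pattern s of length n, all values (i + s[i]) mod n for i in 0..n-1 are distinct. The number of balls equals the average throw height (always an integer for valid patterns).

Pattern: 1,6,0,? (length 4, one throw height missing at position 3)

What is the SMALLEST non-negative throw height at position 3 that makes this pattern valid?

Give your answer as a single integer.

Answer: 1

Derivation:
i=0: (0 + 1) mod 4 = 1
i=1: (1 + 6) mod 4 = 3
i=2: (2 + 0) mod 4 = 2
i=3: s[i]=? (unknown)
Known residues: [1, 2, 3]; need a permutation of 0..3, so missing residue r = 0
Need (3 + s) mod 4 = 0; smallest s = (0 - 3) mod 4 = 1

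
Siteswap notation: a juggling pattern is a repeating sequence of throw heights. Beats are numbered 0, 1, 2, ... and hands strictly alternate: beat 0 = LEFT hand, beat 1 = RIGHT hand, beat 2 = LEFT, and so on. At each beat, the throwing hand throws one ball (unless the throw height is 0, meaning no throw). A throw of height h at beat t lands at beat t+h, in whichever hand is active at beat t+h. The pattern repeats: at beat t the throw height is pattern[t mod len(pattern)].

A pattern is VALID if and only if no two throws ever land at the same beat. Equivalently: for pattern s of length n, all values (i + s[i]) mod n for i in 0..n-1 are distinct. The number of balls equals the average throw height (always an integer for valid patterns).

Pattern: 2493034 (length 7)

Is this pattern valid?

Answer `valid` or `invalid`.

Answer: invalid

Derivation:
i=0: (i + s[i]) mod n = (0 + 2) mod 7 = 2
i=1: (i + s[i]) mod n = (1 + 4) mod 7 = 5
i=2: (i + s[i]) mod n = (2 + 9) mod 7 = 4
i=3: (i + s[i]) mod n = (3 + 3) mod 7 = 6
i=4: (i + s[i]) mod n = (4 + 0) mod 7 = 4
i=5: (i + s[i]) mod n = (5 + 3) mod 7 = 1
i=6: (i + s[i]) mod n = (6 + 4) mod 7 = 3
Residues: [2, 5, 4, 6, 4, 1, 3], distinct: False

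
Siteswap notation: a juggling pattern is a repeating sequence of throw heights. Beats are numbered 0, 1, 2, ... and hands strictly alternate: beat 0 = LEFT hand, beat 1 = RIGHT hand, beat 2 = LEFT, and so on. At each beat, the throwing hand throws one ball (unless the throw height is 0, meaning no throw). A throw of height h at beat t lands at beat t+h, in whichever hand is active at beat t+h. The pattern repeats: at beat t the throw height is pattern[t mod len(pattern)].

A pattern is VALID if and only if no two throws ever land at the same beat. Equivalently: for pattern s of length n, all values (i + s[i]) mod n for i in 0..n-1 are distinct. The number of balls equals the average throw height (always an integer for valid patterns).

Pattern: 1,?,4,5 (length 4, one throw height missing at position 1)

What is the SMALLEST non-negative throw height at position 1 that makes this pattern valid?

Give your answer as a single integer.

Answer: 2

Derivation:
i=0: (0 + 1) mod 4 = 1
i=1: s[i]=? (unknown)
i=2: (2 + 4) mod 4 = 2
i=3: (3 + 5) mod 4 = 0
Known residues: [0, 1, 2]; need a permutation of 0..3, so missing residue r = 3
Need (1 + s) mod 4 = 3; smallest s = (3 - 1) mod 4 = 2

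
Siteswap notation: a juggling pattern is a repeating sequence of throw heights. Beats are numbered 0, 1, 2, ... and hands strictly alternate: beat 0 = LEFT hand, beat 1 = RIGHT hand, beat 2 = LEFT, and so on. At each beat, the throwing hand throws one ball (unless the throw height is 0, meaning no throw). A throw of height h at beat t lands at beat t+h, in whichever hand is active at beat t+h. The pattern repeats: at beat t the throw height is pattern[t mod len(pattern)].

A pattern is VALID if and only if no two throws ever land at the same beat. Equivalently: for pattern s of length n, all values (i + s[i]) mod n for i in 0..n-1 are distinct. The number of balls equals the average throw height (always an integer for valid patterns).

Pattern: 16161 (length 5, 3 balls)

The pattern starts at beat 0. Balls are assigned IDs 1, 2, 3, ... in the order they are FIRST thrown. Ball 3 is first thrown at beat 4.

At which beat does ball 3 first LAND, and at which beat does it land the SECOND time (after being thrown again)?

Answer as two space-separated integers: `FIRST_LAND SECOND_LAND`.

Answer: 5 6

Derivation:
Beat 0 (L): throw ball1 h=1 -> lands@1:R; in-air after throw: [b1@1:R]
Beat 1 (R): throw ball1 h=6 -> lands@7:R; in-air after throw: [b1@7:R]
Beat 2 (L): throw ball2 h=1 -> lands@3:R; in-air after throw: [b2@3:R b1@7:R]
Beat 3 (R): throw ball2 h=6 -> lands@9:R; in-air after throw: [b1@7:R b2@9:R]
Beat 4 (L): throw ball3 h=1 -> lands@5:R; in-air after throw: [b3@5:R b1@7:R b2@9:R]
Beat 5 (R): throw ball3 h=1 -> lands@6:L; in-air after throw: [b3@6:L b1@7:R b2@9:R]
Beat 6 (L): throw ball3 h=6 -> lands@12:L; in-air after throw: [b1@7:R b2@9:R b3@12:L]
Ball 3: thrown@4 h=1 -> first land @5; rethrown@5 h=1 -> second land @6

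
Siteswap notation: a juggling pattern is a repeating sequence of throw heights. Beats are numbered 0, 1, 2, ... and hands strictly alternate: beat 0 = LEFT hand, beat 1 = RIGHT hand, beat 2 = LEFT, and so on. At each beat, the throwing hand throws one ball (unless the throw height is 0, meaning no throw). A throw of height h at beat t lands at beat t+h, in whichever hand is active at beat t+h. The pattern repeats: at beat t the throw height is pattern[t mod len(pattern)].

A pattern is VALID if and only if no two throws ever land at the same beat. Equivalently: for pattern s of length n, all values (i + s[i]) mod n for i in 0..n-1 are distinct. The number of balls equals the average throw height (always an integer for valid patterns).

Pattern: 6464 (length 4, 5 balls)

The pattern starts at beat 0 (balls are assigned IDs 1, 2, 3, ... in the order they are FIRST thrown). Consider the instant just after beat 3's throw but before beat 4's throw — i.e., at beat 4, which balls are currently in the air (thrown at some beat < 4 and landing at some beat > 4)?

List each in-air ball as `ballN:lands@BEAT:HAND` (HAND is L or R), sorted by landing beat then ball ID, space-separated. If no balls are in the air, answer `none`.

Beat 0 (L): throw ball1 h=6 -> lands@6:L; in-air after throw: [b1@6:L]
Beat 1 (R): throw ball2 h=4 -> lands@5:R; in-air after throw: [b2@5:R b1@6:L]
Beat 2 (L): throw ball3 h=6 -> lands@8:L; in-air after throw: [b2@5:R b1@6:L b3@8:L]
Beat 3 (R): throw ball4 h=4 -> lands@7:R; in-air after throw: [b2@5:R b1@6:L b4@7:R b3@8:L]
Beat 4 (L): throw ball5 h=6 -> lands@10:L; in-air after throw: [b2@5:R b1@6:L b4@7:R b3@8:L b5@10:L]

Answer: ball2:lands@5:R ball1:lands@6:L ball4:lands@7:R ball3:lands@8:L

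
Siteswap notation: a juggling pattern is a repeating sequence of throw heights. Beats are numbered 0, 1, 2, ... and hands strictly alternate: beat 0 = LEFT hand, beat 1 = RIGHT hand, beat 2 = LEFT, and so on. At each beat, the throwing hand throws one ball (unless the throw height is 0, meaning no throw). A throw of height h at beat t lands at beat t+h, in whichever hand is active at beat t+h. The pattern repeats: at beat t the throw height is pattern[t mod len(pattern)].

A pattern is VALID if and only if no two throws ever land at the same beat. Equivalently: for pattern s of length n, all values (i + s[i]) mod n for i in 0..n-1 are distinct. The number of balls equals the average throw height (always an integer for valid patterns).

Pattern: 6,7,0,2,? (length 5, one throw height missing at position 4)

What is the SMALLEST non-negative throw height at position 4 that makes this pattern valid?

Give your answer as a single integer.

Answer: 0

Derivation:
i=0: (0 + 6) mod 5 = 1
i=1: (1 + 7) mod 5 = 3
i=2: (2 + 0) mod 5 = 2
i=3: (3 + 2) mod 5 = 0
i=4: s[i]=? (unknown)
Known residues: [0, 1, 2, 3]; need a permutation of 0..4, so missing residue r = 4
Need (4 + s) mod 5 = 4; smallest s = (4 - 4) mod 5 = 0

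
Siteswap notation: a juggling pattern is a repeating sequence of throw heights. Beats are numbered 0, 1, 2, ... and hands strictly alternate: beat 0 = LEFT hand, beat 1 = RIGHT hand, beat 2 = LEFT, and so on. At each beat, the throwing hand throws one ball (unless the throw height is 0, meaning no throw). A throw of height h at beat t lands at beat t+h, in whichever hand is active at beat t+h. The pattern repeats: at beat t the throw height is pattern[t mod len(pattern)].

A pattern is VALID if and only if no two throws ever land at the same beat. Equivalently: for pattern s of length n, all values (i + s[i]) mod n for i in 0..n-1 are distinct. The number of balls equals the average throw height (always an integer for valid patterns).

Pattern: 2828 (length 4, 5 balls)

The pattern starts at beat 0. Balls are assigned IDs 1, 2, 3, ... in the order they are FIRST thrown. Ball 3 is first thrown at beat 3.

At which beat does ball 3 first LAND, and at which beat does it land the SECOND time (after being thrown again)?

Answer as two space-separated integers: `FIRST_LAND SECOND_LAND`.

Beat 0 (L): throw ball1 h=2 -> lands@2:L; in-air after throw: [b1@2:L]
Beat 1 (R): throw ball2 h=8 -> lands@9:R; in-air after throw: [b1@2:L b2@9:R]
Beat 2 (L): throw ball1 h=2 -> lands@4:L; in-air after throw: [b1@4:L b2@9:R]
Beat 3 (R): throw ball3 h=8 -> lands@11:R; in-air after throw: [b1@4:L b2@9:R b3@11:R]
Beat 4 (L): throw ball1 h=2 -> lands@6:L; in-air after throw: [b1@6:L b2@9:R b3@11:R]
Beat 5 (R): throw ball4 h=8 -> lands@13:R; in-air after throw: [b1@6:L b2@9:R b3@11:R b4@13:R]
Beat 6 (L): throw ball1 h=2 -> lands@8:L; in-air after throw: [b1@8:L b2@9:R b3@11:R b4@13:R]
Beat 7 (R): throw ball5 h=8 -> lands@15:R; in-air after throw: [b1@8:L b2@9:R b3@11:R b4@13:R b5@15:R]
Beat 8 (L): throw ball1 h=2 -> lands@10:L; in-air after throw: [b2@9:R b1@10:L b3@11:R b4@13:R b5@15:R]
Beat 9 (R): throw ball2 h=8 -> lands@17:R; in-air after throw: [b1@10:L b3@11:R b4@13:R b5@15:R b2@17:R]
Beat 10 (L): throw ball1 h=2 -> lands@12:L; in-air after throw: [b3@11:R b1@12:L b4@13:R b5@15:R b2@17:R]
Beat 11 (R): throw ball3 h=8 -> lands@19:R; in-air after throw: [b1@12:L b4@13:R b5@15:R b2@17:R b3@19:R]
Beat 12 (L): throw ball1 h=2 -> lands@14:L; in-air after throw: [b4@13:R b1@14:L b5@15:R b2@17:R b3@19:R]
Ball 3: thrown@3 h=8 -> first land @11; rethrown@11 h=8 -> second land @19

Answer: 11 19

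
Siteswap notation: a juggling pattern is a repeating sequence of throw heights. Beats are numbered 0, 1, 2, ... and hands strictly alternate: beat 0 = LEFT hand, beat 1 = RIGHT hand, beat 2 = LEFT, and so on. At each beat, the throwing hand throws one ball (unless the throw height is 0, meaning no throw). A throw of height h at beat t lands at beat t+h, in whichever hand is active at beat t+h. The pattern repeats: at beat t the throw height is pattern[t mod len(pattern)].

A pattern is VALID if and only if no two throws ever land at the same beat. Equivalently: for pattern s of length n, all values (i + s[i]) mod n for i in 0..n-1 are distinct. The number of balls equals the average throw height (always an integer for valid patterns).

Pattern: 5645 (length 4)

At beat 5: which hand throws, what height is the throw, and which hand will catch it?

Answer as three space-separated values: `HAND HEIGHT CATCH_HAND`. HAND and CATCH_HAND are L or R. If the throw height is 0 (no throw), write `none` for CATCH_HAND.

Beat 5: 5 mod 2 = 1, so hand = R
Throw height = pattern[5 mod 4] = pattern[1] = 6
Lands at beat 5+6=11, 11 mod 2 = 1, so catch hand = R

Answer: R 6 R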